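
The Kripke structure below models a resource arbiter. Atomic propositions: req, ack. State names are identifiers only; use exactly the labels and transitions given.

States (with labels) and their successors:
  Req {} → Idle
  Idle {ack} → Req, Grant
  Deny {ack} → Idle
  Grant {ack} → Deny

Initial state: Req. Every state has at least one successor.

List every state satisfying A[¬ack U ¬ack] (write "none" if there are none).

{Req}

States satisfying ¬ack: {Req}.
States satisfying A[¬ack U ¬ack]: {Req}.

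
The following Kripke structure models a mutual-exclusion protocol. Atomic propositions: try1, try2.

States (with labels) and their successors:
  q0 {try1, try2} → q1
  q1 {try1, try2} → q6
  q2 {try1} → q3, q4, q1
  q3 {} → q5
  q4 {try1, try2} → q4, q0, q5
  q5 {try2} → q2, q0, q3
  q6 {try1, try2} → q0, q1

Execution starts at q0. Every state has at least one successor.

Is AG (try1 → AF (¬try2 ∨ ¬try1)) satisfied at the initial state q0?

Violated

States satisfying try1 → AF (¬try2 ∨ ¬try1): {q2, q3, q5}.
States satisfying AG (try1 → AF (¬try2 ∨ ¬try1)): ∅.
q0 is reachable from q0 and violates try1 → AF (¬try2 ∨ ¬try1), so AG fails at q0.
q0 ∉ Sat(AG (try1 → AF (¬try2 ∨ ¬try1))).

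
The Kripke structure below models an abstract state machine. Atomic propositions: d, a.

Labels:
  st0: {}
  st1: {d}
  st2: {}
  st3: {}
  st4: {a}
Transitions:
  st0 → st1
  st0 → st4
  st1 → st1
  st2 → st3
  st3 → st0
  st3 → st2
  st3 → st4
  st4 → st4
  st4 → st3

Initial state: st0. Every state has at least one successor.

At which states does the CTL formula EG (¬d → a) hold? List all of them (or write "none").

States satisfying ¬d → a: {st1, st4}.
States satisfying EG (¬d → a): {st1, st4}.

{st1, st4}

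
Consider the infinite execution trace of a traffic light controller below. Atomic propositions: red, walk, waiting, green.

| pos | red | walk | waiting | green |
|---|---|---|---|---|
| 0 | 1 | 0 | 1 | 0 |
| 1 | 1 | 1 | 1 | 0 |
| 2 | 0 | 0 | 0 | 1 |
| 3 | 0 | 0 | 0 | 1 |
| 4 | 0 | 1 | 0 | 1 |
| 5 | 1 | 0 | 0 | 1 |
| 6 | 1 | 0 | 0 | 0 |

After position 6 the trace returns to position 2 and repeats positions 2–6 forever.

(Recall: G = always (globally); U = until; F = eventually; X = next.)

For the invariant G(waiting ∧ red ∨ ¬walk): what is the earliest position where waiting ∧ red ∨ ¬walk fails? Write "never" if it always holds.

Check waiting ∧ red ∨ ¬walk at each position in order: 0 ✓, 1 ✓, 2 ✓, 3 ✓.
At position 4 the labels are {green, walk}, so waiting ∧ red ∨ ¬walk is false there. This is the first violation.

4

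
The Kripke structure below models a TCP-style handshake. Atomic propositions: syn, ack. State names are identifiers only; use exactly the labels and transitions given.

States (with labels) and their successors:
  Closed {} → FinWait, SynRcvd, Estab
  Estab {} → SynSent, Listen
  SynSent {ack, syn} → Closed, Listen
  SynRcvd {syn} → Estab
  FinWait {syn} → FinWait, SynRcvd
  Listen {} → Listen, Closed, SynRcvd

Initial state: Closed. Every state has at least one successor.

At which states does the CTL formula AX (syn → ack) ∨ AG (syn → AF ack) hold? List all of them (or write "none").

{Estab, SynSent, SynRcvd}

States satisfying syn → ack: {Closed, Estab, SynSent, Listen}.
States satisfying AX (syn → ack): {Estab, SynSent, SynRcvd}.
States satisfying syn → AF ack: {Closed, Estab, SynSent, Listen}.
States satisfying AG (syn → AF ack): ∅.
States satisfying AX (syn → ack) ∨ AG (syn → AF ack): {Estab, SynSent, SynRcvd}.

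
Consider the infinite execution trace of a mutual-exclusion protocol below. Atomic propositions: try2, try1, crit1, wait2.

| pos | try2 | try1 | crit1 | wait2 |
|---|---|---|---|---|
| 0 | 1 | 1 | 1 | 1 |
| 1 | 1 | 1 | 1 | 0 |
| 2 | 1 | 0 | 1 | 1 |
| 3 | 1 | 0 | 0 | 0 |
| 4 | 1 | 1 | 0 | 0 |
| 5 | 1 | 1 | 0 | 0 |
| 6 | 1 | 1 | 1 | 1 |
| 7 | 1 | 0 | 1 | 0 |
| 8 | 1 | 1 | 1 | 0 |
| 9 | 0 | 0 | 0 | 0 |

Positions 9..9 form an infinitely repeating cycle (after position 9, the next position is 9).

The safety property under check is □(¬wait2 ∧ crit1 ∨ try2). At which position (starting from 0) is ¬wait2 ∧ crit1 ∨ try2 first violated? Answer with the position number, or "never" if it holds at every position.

Check ¬wait2 ∧ crit1 ∨ try2 at each position in order: 0 ✓, 1 ✓, 2 ✓, 3 ✓, 4 ✓, 5 ✓, 6 ✓, 7 ✓, 8 ✓.
At position 9 the labels are {}, so ¬wait2 ∧ crit1 ∨ try2 is false there. This is the first violation.

9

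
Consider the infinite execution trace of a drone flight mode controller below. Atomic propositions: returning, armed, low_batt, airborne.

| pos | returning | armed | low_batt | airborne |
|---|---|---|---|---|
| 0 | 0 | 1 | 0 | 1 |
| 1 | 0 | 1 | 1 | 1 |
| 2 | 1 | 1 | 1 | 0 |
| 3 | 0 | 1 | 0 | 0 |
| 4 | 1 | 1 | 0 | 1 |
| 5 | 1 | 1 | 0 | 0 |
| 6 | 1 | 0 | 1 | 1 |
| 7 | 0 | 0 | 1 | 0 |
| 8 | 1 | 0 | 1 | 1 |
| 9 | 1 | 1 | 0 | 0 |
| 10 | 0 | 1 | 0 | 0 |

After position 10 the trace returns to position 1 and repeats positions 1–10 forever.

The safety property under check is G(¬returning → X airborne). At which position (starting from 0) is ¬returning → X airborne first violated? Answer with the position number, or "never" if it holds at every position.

1

Check ¬returning → X airborne at each position in order: 0 ✓.
At position 1 the labels are {airborne, armed, low_batt} and the next position 2 has {armed, low_batt, returning}, so ¬returning → X airborne is false there. This is the first violation.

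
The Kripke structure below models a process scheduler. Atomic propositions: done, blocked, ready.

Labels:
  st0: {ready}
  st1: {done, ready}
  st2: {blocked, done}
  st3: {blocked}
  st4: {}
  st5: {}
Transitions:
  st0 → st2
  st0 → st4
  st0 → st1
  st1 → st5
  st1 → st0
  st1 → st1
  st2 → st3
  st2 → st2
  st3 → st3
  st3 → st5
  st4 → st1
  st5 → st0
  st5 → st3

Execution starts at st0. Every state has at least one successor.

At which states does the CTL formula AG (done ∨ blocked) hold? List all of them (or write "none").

none

States satisfying done ∨ blocked: {st1, st2, st3}.
States satisfying AG (done ∨ blocked): ∅.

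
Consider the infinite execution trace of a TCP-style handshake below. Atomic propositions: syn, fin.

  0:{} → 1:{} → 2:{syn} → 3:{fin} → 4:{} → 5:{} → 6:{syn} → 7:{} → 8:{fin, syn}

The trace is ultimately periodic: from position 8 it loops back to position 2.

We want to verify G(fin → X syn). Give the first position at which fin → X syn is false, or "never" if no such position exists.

Check fin → X syn at each position in order: 0 ✓, 1 ✓, 2 ✓.
At position 3 the labels are {fin} and the next position 4 has {}, so fin → X syn is false there. This is the first violation.

3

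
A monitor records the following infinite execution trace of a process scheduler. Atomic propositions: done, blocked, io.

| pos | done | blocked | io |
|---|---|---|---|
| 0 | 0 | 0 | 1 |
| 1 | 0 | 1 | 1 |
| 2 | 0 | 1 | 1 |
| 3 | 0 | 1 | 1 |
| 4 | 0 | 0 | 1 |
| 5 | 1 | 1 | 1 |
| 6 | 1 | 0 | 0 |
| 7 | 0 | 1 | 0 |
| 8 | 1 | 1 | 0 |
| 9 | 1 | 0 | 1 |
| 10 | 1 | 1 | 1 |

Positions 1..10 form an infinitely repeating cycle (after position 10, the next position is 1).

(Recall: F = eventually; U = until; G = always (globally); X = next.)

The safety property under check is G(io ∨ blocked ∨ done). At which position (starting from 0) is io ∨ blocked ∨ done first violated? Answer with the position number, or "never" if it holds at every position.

never

io ∨ blocked ∨ done holds at every position 0..10, and those are all the positions the trace ever visits, so the invariant G(io ∨ blocked ∨ done) is never violated.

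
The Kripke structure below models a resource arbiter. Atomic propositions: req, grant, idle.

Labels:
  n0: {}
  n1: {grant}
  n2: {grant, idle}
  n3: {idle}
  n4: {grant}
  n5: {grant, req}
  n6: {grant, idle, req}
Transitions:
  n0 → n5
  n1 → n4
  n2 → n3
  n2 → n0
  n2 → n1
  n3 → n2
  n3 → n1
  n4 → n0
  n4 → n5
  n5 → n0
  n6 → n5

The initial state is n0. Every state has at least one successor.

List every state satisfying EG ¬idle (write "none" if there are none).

{n0, n1, n4, n5}

States satisfying ¬idle: {n0, n1, n4, n5}.
States satisfying EG ¬idle: {n0, n1, n4, n5}.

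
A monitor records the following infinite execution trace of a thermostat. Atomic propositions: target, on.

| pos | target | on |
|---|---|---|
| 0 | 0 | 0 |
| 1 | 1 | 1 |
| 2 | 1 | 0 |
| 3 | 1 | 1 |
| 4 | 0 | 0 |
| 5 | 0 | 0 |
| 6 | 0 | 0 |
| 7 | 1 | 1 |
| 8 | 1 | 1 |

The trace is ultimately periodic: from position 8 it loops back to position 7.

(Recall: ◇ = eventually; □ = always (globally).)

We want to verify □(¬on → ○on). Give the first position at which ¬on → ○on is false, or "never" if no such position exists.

4

Check ¬on → ○on at each position in order: 0 ✓, 1 ✓, 2 ✓, 3 ✓.
At position 4 the labels are {} and the next position 5 has {}, so ¬on → ○on is false there. This is the first violation.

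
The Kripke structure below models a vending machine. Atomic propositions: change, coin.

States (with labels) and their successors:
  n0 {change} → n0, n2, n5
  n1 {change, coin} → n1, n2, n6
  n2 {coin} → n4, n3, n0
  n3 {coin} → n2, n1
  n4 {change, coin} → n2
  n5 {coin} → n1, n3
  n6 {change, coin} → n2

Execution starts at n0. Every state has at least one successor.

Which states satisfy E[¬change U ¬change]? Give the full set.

States satisfying ¬change: {n2, n3, n5}.
States satisfying E[¬change U ¬change]: {n2, n3, n5}.

{n2, n3, n5}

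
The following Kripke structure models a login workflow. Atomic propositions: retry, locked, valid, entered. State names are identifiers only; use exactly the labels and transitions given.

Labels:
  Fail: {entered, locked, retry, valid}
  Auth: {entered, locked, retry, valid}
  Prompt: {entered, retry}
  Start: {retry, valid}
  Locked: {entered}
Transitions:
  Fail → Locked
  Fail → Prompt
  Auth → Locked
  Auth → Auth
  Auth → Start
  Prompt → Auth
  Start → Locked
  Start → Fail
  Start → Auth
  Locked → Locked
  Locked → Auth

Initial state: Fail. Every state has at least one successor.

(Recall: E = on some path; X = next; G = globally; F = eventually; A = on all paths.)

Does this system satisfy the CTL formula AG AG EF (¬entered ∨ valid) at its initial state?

Yes

States satisfying AG EF (¬entered ∨ valid): {Fail, Auth, Prompt, Start, Locked}.
States satisfying AG AG EF (¬entered ∨ valid): {Fail, Auth, Prompt, Start, Locked}.
Every state reachable from Fail satisfies AG EF (¬entered ∨ valid).
Fail ∈ Sat(AG AG EF (¬entered ∨ valid)).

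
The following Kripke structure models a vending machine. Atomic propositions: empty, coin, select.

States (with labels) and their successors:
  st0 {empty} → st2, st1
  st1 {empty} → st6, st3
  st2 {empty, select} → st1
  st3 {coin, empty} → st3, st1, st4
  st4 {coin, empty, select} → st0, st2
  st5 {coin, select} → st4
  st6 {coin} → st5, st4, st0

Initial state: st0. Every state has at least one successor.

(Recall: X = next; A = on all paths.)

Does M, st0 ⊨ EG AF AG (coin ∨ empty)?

States satisfying AF AG (coin ∨ empty): {st0, st1, st2, st3, st4, st5, st6}.
States satisfying EG AF AG (coin ∨ empty): {st0, st1, st2, st3, st4, st5, st6}.
st0 ∈ Sat(EG AF AG (coin ∨ empty)).

Satisfied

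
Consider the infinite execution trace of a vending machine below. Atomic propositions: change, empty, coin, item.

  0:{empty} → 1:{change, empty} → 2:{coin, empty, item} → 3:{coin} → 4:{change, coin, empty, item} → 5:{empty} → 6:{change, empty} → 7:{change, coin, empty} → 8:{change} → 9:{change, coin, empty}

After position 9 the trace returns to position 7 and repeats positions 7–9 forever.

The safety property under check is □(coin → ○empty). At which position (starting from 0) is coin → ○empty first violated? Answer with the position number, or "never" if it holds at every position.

Check coin → ○empty at each position in order: 0 ✓, 1 ✓.
At position 2 the labels are {coin, empty, item} and the next position 3 has {coin}, so coin → ○empty is false there. This is the first violation.

2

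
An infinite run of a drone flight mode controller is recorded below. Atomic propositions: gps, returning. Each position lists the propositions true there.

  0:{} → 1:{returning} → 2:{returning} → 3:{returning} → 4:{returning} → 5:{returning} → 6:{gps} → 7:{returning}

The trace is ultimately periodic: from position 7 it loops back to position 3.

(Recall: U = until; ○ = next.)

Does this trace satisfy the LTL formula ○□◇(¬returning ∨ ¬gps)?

The position after 0 is 1; □◇(¬returning ∨ ¬gps) is true there.

Satisfied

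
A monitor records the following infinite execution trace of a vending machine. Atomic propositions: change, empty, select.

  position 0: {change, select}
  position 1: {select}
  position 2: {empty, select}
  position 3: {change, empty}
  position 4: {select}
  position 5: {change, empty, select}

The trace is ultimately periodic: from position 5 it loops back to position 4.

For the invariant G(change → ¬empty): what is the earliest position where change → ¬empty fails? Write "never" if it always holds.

Check change → ¬empty at each position in order: 0 ✓, 1 ✓, 2 ✓.
At position 3 the labels are {change, empty}, so change → ¬empty is false there. This is the first violation.

3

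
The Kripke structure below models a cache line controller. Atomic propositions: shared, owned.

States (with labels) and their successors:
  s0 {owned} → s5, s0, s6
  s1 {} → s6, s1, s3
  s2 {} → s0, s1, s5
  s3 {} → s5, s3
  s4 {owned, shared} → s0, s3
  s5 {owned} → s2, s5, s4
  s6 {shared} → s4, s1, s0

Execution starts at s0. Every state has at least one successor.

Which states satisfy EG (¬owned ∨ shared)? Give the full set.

States satisfying ¬owned ∨ shared: {s1, s2, s3, s4, s6}.
States satisfying EG (¬owned ∨ shared): {s1, s2, s3, s4, s6}.

{s1, s2, s3, s4, s6}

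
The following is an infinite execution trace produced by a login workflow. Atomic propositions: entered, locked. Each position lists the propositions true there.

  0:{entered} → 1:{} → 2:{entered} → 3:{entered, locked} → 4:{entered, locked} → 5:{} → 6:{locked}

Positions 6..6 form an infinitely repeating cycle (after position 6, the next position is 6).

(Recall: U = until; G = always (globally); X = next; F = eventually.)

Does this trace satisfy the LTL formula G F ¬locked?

F ¬locked must hold at every position from 0 onward. It fails at position 6, so G F ¬locked is false.

Violated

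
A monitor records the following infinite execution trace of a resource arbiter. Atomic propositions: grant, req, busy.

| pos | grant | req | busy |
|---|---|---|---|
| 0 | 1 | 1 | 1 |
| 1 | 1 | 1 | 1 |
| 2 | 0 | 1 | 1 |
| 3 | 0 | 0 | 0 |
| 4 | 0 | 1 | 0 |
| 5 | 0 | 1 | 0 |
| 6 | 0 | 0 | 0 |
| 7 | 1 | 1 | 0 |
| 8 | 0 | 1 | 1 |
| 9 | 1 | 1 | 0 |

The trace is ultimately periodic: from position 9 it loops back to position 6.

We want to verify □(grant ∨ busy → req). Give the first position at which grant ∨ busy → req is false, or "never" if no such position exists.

grant ∨ busy → req holds at every position 0..9, and those are all the positions the trace ever visits, so the invariant □(grant ∨ busy → req) is never violated.

never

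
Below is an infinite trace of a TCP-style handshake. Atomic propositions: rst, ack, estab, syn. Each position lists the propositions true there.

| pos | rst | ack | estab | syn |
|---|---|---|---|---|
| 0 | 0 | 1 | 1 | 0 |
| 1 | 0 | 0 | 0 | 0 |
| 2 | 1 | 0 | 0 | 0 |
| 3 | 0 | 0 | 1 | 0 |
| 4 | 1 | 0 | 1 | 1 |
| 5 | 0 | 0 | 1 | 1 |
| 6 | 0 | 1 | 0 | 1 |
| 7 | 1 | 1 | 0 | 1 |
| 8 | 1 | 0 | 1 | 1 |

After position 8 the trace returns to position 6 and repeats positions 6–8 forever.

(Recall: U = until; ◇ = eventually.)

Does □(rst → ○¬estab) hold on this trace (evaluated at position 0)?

rst → ○¬estab must hold at every position from 0 onward. It fails at position 2, so □(rst → ○¬estab) is false.
Positions where rst holds: 2, 4, 7, 8.
Check ○¬estab at each: 2→fails, 4→fails, 7→fails, 8→ok.

Violated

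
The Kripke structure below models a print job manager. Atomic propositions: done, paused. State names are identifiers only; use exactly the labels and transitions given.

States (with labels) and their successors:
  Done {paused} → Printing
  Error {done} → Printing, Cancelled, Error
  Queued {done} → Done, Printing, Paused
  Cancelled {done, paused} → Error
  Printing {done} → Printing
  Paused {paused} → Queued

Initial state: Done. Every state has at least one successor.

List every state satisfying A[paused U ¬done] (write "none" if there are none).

{Done, Paused}

States satisfying paused: {Done, Cancelled, Paused}.
States satisfying ¬done: {Done, Paused}.
States satisfying A[paused U ¬done]: {Done, Paused}.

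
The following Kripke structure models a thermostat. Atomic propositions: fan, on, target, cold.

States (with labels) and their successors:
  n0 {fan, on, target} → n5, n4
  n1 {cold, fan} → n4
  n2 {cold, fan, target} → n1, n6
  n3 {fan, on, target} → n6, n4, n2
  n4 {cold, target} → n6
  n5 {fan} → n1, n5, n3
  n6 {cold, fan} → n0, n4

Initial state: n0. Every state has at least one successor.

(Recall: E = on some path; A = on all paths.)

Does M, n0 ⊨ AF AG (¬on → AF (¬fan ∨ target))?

States satisfying AG (¬on → AF (¬fan ∨ target)): ∅.
States satisfying AF AG (¬on → AF (¬fan ∨ target)): ∅.
There is a path from n0 along which AG (¬on → AF (¬fan ∨ target)) never holds.
n0 ∉ Sat(AF AG (¬on → AF (¬fan ∨ target))).

Violated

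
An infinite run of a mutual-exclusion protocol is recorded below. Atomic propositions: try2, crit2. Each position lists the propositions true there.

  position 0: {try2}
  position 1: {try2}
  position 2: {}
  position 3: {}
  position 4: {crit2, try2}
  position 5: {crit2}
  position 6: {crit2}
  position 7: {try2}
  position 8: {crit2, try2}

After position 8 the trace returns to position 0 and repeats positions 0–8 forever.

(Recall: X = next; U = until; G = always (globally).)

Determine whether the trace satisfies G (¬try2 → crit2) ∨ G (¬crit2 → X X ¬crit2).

Does not hold

¬try2 → crit2 must hold at every position from 0 onward. It fails at position 2, so G (¬try2 → crit2) is false.
Positions where ¬try2 holds: 2, 3, 5, 6.
Check crit2 at each: 2→fails, 3→fails, 5→ok, 6→ok.
¬crit2 → X X ¬crit2 must hold at every position from 0 onward. It fails at position 2, so G (¬crit2 → X X ¬crit2) is false.
Positions where ¬crit2 holds: 0, 1, 2, 3, 7.
Check X X ¬crit2 at each: 0→ok, 1→ok, 2→fails, 3→fails, 7→ok.
At position 0: G (¬try2 → crit2) is false; G (¬crit2 → X X ¬crit2) is false; so G (¬try2 → crit2) ∨ G (¬crit2 → X X ¬crit2) is false.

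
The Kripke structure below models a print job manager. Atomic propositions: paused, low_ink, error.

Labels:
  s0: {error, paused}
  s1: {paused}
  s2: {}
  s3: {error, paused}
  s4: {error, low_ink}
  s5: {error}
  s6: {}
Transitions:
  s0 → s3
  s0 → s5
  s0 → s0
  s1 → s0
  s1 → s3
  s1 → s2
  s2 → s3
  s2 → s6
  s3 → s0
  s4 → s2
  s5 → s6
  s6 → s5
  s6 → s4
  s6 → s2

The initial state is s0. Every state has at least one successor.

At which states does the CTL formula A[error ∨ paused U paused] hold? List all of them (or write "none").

{s0, s1, s3}

States satisfying error ∨ paused: {s0, s1, s3, s4, s5}.
States satisfying paused: {s0, s1, s3}.
States satisfying A[error ∨ paused U paused]: {s0, s1, s3}.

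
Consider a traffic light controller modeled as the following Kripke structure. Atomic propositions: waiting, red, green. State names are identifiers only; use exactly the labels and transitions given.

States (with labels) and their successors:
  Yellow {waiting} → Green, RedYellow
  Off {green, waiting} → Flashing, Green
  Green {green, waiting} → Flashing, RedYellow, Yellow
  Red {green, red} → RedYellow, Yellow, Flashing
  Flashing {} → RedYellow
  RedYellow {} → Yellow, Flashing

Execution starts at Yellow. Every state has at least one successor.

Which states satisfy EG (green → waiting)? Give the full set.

{Yellow, Off, Green, Flashing, RedYellow}

States satisfying green → waiting: {Yellow, Off, Green, Flashing, RedYellow}.
States satisfying EG (green → waiting): {Yellow, Off, Green, Flashing, RedYellow}.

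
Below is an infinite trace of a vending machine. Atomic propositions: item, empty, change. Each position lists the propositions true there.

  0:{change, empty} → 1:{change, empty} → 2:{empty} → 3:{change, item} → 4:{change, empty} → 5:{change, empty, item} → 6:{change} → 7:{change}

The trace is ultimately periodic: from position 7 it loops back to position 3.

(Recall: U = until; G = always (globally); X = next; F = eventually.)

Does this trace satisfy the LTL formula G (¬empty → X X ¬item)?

Violated

¬empty → X X ¬item must hold at every position from 0 onward. It fails at position 3, so G (¬empty → X X ¬item) is false.
Positions where ¬empty holds: 3, 6, 7.
Check X X ¬item at each: 3→fails, 6→fails, 7→ok.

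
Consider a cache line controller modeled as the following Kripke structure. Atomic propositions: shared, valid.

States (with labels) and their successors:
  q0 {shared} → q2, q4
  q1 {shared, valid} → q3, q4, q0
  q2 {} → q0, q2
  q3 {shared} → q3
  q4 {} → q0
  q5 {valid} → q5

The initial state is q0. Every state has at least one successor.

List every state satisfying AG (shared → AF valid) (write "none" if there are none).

States satisfying shared → AF valid: {q1, q2, q4, q5}.
States satisfying AG (shared → AF valid): {q5}.

{q5}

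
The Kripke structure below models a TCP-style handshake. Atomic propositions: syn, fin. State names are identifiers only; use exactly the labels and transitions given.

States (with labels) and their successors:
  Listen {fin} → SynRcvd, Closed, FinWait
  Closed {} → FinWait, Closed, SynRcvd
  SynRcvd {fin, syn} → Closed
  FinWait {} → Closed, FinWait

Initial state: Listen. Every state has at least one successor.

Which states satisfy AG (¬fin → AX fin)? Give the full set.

States satisfying ¬fin → AX fin: {Listen, SynRcvd}.
States satisfying AG (¬fin → AX fin): ∅.

none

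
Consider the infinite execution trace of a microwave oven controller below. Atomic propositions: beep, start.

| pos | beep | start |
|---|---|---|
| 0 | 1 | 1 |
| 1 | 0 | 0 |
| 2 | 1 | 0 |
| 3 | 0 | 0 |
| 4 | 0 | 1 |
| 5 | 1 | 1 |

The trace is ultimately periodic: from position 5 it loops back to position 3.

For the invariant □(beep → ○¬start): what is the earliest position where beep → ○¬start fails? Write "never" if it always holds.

beep → ○¬start holds at every position 0..5, and those are all the positions the trace ever visits, so the invariant □(beep → ○¬start) is never violated.

never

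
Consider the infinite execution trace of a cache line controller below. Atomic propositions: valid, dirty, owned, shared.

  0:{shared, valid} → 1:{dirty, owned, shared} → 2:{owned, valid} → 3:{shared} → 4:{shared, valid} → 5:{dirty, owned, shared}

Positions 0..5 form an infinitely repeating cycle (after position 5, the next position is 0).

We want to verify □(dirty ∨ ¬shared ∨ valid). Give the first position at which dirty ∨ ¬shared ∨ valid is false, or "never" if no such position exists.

Check dirty ∨ ¬shared ∨ valid at each position in order: 0 ✓, 1 ✓, 2 ✓.
At position 3 the labels are {shared}, so dirty ∨ ¬shared ∨ valid is false there. This is the first violation.

3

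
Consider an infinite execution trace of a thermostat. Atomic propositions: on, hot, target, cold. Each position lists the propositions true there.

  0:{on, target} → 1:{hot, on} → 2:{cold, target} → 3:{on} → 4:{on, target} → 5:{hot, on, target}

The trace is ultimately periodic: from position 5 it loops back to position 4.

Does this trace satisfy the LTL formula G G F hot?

G F hot holds at every position 0..5, and those are all positions ever visited, so G G F hot holds.

Holds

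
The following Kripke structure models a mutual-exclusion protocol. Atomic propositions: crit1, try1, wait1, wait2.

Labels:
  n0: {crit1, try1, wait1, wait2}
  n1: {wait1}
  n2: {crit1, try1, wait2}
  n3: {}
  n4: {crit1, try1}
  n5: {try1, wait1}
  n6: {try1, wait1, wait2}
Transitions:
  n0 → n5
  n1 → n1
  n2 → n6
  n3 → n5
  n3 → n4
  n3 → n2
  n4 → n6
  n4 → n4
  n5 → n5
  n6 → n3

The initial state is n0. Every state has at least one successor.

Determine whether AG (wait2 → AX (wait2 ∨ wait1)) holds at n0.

States satisfying wait2 → AX (wait2 ∨ wait1): {n0, n1, n2, n3, n4, n5}.
States satisfying AG (wait2 → AX (wait2 ∨ wait1)): {n0, n1, n5}.
Every state reachable from n0 satisfies wait2 → AX (wait2 ∨ wait1).
n0 ∈ Sat(AG (wait2 → AX (wait2 ∨ wait1))).

Holds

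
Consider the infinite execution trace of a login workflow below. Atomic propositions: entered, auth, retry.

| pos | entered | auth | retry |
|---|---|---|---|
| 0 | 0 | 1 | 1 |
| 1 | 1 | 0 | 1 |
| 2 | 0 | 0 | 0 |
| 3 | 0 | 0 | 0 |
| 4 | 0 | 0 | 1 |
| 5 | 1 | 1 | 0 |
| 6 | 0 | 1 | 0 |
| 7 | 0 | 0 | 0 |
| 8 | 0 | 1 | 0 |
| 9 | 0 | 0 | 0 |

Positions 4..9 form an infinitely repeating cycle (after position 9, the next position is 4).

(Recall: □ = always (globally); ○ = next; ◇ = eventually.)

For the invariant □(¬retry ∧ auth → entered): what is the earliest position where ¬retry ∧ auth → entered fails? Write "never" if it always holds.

6

Check ¬retry ∧ auth → entered at each position in order: 0 ✓, 1 ✓, 2 ✓, 3 ✓, 4 ✓, 5 ✓.
At position 6 the labels are {auth}, so ¬retry ∧ auth → entered is false there. This is the first violation.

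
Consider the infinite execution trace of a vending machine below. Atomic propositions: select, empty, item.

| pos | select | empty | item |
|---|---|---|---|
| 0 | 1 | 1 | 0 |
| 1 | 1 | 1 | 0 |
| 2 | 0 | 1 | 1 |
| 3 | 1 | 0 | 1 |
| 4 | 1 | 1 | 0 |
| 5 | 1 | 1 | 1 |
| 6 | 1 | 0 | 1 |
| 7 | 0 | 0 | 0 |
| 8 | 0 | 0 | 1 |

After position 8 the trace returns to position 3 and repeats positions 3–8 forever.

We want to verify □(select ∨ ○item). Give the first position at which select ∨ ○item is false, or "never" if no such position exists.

never

select ∨ ○item holds at every position 0..8, and those are all the positions the trace ever visits, so the invariant □(select ∨ ○item) is never violated.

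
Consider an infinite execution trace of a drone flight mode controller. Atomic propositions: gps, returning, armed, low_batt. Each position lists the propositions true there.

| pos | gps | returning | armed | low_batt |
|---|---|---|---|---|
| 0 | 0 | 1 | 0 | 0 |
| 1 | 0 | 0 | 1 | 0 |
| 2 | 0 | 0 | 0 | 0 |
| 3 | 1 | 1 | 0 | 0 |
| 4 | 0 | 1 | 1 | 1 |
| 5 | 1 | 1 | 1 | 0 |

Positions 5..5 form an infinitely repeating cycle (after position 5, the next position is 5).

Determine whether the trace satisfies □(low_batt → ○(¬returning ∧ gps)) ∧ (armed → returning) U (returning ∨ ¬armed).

Violated

low_batt → ○(¬returning ∧ gps) must hold at every position from 0 onward. It fails at position 4, so □(low_batt → ○(¬returning ∧ gps)) is false.
Positions where low_batt holds: 4.
Check ○(¬returning ∧ gps) at each: 4→fails.
Walking from position 0: returning ∨ ¬armed first holds at position 0, and armed → returning holds at every earlier position along the way, so (armed → returning) U (returning ∨ ¬armed) holds.
At position 0: □(low_batt → ○(¬returning ∧ gps)) is false; (armed → returning) U (returning ∨ ¬armed) is true; so □(low_batt → ○(¬returning ∧ gps)) ∧ (armed → returning) U (returning ∨ ¬armed) is false.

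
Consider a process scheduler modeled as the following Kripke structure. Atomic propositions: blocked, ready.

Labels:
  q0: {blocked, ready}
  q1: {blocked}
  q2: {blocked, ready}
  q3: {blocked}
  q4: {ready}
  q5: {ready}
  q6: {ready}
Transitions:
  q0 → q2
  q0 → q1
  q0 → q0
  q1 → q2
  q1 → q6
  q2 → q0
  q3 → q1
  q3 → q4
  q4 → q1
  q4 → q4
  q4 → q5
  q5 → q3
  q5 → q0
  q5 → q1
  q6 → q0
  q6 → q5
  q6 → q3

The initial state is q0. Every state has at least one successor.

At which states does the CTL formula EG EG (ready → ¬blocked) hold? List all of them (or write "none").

States satisfying EG (ready → ¬blocked): {q1, q3, q4, q5, q6}.
States satisfying EG EG (ready → ¬blocked): {q1, q3, q4, q5, q6}.

{q1, q3, q4, q5, q6}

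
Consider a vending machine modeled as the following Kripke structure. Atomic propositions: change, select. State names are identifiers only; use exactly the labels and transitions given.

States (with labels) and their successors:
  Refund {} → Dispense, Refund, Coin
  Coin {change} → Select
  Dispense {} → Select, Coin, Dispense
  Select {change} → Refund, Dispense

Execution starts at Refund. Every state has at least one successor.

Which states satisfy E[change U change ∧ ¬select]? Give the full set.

{Coin, Select}

States satisfying change: {Coin, Select}.
States satisfying change ∧ ¬select: {Coin, Select}.
States satisfying E[change U change ∧ ¬select]: {Coin, Select}.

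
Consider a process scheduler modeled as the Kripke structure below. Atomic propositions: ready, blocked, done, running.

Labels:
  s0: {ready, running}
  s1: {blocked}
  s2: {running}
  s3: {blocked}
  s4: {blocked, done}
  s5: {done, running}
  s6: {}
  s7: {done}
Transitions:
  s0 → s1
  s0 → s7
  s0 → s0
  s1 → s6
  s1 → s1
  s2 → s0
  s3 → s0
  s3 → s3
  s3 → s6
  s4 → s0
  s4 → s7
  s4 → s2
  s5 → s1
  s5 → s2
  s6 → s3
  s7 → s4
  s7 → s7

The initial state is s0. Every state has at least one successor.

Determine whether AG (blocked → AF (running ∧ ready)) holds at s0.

Violated

States satisfying blocked → AF (running ∧ ready): {s0, s2, s5, s6, s7}.
States satisfying AG (blocked → AF (running ∧ ready)): ∅.
s1 is reachable from s0 and violates blocked → AF (running ∧ ready), so AG fails at s0.
s0 ∉ Sat(AG (blocked → AF (running ∧ ready))).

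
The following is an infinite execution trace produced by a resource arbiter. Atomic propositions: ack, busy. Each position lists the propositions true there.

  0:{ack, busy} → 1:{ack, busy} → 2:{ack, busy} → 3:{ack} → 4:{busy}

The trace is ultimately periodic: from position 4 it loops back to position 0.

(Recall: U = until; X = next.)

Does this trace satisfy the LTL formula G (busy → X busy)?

busy → X busy must hold at every position from 0 onward. It fails at position 2, so G (busy → X busy) is false.
Positions where busy holds: 0, 1, 2, 4.
Check X busy at each: 0→ok, 1→ok, 2→fails, 4→ok.

No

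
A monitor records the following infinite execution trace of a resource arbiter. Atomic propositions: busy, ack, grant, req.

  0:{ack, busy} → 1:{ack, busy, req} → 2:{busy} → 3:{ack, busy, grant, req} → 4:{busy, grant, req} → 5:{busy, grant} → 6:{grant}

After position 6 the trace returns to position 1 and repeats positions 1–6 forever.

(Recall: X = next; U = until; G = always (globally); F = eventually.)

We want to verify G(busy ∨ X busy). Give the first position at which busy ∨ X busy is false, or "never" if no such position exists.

never

busy ∨ X busy holds at every position 0..6, and those are all the positions the trace ever visits, so the invariant G(busy ∨ X busy) is never violated.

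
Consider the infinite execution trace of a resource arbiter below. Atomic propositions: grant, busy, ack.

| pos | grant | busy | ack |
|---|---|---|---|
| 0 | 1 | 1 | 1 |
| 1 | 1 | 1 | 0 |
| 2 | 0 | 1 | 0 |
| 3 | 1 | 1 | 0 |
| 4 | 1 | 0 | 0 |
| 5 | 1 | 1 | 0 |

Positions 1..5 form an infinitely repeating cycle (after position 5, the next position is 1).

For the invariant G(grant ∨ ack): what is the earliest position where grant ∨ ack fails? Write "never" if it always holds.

Check grant ∨ ack at each position in order: 0 ✓, 1 ✓.
At position 2 the labels are {busy}, so grant ∨ ack is false there. This is the first violation.

2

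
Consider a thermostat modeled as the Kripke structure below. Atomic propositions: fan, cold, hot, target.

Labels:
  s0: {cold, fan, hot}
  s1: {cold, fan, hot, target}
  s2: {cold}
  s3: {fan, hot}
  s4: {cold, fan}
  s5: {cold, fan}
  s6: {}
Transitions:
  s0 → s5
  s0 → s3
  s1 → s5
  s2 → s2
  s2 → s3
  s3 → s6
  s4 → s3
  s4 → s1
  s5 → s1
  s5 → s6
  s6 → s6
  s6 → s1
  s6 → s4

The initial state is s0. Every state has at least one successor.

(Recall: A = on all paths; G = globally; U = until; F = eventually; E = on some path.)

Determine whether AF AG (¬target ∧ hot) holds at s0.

Does not hold

States satisfying AG (¬target ∧ hot): ∅.
States satisfying AF AG (¬target ∧ hot): ∅.
There is a path from s0 along which AG (¬target ∧ hot) never holds.
s0 ∉ Sat(AF AG (¬target ∧ hot)).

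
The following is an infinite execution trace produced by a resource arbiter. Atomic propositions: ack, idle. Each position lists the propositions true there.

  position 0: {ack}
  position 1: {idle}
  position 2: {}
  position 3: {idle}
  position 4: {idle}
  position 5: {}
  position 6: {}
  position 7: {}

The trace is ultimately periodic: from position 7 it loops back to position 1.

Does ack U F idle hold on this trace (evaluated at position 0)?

Walking from position 0: F idle first holds at position 0, and ack holds at every earlier position along the way, so ack U F idle holds.

Yes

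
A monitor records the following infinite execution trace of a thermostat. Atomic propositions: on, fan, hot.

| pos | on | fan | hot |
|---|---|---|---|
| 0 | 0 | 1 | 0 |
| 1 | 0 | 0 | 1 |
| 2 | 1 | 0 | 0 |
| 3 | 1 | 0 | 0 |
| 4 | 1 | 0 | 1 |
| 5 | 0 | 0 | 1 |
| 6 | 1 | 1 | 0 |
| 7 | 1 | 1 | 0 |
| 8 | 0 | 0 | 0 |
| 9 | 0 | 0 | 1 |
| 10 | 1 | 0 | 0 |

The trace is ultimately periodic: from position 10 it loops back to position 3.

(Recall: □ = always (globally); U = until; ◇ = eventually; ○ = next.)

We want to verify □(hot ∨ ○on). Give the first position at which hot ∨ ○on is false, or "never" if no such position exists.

At position 0 the labels are {fan} and the next position 1 has {hot}, so hot ∨ ○on is false there. This is the first violation.

0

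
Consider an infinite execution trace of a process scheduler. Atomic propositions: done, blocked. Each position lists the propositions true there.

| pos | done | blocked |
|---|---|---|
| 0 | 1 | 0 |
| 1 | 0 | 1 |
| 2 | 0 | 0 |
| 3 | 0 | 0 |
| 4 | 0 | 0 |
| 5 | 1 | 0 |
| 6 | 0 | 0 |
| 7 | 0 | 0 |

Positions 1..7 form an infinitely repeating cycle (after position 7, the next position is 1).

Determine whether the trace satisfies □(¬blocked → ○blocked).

Does not hold

¬blocked → ○blocked must hold at every position from 0 onward. It fails at position 2, so □(¬blocked → ○blocked) is false.
Positions where ¬blocked holds: 0, 2, 3, 4, 5, 6, 7.
Check ○blocked at each: 0→ok, 2→fails, 3→fails, 4→fails, 5→fails, 6→fails, 7→ok.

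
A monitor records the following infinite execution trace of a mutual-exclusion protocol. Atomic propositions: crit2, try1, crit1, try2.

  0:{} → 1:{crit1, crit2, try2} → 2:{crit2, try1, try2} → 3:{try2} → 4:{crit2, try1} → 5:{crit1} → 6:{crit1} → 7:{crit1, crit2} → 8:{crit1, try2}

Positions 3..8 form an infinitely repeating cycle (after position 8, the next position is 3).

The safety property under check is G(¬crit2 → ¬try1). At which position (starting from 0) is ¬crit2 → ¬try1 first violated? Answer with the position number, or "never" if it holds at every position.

never

¬crit2 → ¬try1 holds at every position 0..8, and those are all the positions the trace ever visits, so the invariant G(¬crit2 → ¬try1) is never violated.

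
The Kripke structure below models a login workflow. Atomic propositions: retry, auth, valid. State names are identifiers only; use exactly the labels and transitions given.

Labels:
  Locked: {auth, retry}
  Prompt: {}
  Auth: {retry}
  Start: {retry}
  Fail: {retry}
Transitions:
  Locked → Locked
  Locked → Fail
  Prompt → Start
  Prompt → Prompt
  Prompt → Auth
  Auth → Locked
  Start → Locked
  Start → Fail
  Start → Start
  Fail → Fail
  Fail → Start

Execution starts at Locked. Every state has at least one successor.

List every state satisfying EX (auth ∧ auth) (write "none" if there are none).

{Locked, Auth, Start}

States satisfying auth ∧ auth: {Locked}.
States satisfying EX (auth ∧ auth): {Locked, Auth, Start}.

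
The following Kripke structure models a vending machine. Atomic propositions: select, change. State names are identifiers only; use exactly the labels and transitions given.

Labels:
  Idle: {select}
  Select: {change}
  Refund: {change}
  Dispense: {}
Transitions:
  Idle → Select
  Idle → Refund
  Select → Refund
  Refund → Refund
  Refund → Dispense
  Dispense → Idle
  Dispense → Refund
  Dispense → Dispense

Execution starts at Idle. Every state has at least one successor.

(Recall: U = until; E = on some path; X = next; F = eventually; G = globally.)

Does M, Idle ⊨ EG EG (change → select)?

No

States satisfying EG (change → select): {Dispense}.
States satisfying EG EG (change → select): {Dispense}.
No suitable path/successor from Idle witnesses the formula.
Idle ∉ Sat(EG EG (change → select)).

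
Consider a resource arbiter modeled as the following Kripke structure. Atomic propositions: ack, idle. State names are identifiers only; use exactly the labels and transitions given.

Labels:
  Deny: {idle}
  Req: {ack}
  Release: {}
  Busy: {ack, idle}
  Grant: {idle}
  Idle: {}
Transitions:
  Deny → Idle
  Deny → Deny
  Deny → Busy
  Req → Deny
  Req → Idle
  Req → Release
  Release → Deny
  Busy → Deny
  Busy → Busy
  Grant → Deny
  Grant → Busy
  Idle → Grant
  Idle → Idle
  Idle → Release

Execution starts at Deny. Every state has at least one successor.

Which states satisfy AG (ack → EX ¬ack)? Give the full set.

States satisfying ack → EX ¬ack: {Deny, Req, Release, Busy, Grant, Idle}.
States satisfying AG (ack → EX ¬ack): {Deny, Req, Release, Busy, Grant, Idle}.

{Deny, Req, Release, Busy, Grant, Idle}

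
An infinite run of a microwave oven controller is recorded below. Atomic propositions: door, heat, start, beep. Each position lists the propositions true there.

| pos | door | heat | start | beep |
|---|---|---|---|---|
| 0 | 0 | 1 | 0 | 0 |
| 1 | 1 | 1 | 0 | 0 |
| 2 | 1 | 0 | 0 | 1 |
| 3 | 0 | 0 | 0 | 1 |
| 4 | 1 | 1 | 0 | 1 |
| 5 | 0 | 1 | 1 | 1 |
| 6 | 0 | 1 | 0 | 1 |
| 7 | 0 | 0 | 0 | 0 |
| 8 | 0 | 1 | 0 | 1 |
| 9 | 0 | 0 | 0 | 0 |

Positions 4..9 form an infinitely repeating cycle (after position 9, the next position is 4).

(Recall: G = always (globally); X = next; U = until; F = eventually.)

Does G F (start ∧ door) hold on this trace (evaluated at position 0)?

F (start ∧ door) must hold at every position from 0 onward. It fails at position 0, so G F (start ∧ door) is false.

Violated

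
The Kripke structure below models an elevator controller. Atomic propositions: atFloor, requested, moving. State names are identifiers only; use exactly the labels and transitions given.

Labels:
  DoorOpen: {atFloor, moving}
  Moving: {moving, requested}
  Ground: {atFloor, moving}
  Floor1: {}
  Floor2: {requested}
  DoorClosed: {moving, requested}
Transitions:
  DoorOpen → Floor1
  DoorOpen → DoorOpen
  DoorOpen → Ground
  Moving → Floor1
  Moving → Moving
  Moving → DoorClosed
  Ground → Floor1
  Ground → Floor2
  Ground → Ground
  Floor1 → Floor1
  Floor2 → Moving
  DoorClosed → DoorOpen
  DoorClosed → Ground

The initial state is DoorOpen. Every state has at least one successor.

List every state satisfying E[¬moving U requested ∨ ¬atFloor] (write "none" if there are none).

States satisfying ¬moving: {Floor1, Floor2}.
States satisfying requested ∨ ¬atFloor: {Moving, Floor1, Floor2, DoorClosed}.
States satisfying E[¬moving U requested ∨ ¬atFloor]: {Moving, Floor1, Floor2, DoorClosed}.

{Moving, Floor1, Floor2, DoorClosed}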